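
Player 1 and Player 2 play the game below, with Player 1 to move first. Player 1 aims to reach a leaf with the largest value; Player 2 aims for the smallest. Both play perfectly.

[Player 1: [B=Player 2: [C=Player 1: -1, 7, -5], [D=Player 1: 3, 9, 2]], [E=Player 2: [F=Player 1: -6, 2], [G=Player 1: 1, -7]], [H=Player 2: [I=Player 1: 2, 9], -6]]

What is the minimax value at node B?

C: max(-1, 7, -5) = 7
D: max(3, 9, 2) = 9
B: min(7, 9) = 7

7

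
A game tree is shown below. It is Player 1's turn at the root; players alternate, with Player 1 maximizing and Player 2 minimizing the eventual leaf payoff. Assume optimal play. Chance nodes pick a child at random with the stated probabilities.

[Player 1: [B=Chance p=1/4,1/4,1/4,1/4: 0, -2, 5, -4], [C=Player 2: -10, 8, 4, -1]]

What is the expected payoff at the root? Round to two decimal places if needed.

B (Chance): 1/4·0 + 1/4·-2 + 1/4·5 + 1/4·-4 = -0.25
C (Player 2): min(-10, 8, 4, -1) = -10
Root (Player 1): max(-0.25, -10) = -0.25

-0.25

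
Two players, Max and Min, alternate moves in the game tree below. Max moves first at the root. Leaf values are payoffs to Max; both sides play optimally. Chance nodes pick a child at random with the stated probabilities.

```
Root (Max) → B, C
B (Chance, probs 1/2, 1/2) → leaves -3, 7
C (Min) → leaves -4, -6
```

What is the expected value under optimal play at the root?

2

B (Chance): 1/2·-3 + 1/2·7 = 2
C (Min): min(-4, -6) = -6
Root (Max): max(2, -6) = 2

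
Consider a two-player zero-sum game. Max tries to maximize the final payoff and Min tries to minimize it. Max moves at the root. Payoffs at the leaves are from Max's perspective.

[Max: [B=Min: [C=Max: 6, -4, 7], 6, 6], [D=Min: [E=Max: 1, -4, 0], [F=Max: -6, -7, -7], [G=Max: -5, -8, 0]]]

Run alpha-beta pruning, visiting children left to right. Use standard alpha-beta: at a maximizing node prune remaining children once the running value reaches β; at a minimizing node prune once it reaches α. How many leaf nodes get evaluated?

8

C [α=-∞,β=+∞]: v=7
B [α=-∞,β=+∞]: v=6
E [α=6,β=+∞]: v=1
D [α=6,β=+∞]: v=1 after child 1 ≤ α → α-cutoff, skip 2
Root [α=-∞,β=+∞]: v=6
Leaves evaluated: 8 of 14.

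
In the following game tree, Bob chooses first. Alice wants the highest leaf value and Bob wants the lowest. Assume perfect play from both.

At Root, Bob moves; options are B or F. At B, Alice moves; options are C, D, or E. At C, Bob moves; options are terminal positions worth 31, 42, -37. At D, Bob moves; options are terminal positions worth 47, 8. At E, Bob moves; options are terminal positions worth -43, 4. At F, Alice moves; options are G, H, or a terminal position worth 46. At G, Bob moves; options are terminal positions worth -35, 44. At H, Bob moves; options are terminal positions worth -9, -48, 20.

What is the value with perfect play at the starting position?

8

C (Bob): min(31, 42, -37) = -37
D (Bob): min(47, 8) = 8
E (Bob): min(-43, 4) = -43
B (Alice): max(-37, 8, -43) = 8
G (Bob): min(-35, 44) = -35
H (Bob): min(-9, -48, 20) = -48
F (Alice): max(-35, -48, 46) = 46
Root (Bob): min(8, 46) = 8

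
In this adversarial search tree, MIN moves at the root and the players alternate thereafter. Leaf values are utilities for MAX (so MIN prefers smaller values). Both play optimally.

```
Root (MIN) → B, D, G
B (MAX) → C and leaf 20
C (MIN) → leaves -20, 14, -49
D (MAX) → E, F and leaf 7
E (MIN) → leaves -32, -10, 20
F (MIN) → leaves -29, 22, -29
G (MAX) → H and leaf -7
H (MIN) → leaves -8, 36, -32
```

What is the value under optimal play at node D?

7

E: min(-32, -10, 20) = -32
F: min(-29, 22, -29) = -29
D: max(-32, -29, 7) = 7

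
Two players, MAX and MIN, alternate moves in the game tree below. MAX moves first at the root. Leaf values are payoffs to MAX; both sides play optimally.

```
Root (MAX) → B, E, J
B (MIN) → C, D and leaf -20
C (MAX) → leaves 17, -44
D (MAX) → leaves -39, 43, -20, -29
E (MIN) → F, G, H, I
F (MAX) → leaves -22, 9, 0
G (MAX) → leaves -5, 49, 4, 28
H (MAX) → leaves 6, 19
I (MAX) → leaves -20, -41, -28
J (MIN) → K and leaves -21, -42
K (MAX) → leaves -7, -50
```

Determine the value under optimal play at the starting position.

-20

C (MAX): max(17, -44) = 17
D (MAX): max(-39, 43, -20, -29) = 43
B (MIN): min(17, 43, -20) = -20
F (MAX): max(-22, 9, 0) = 9
G (MAX): max(-5, 49, 4, 28) = 49
H (MAX): max(6, 19) = 19
I (MAX): max(-20, -41, -28) = -20
E (MIN): min(9, 49, 19, -20) = -20
K (MAX): max(-7, -50) = -7
J (MIN): min(-7, -21, -42) = -42
Root (MAX): max(-20, -20, -42) = -20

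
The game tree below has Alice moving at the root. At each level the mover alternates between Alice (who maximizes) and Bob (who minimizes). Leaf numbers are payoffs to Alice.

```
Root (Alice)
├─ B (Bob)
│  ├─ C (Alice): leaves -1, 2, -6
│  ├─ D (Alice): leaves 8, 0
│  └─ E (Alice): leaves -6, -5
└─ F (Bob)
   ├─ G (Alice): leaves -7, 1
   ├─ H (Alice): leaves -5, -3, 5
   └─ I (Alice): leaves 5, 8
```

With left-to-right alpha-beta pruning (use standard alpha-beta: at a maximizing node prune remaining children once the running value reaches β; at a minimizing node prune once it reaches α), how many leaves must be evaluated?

C [α=-∞,β=+∞]: v=2
D [α=-∞,β=2]: v=8 after child 1 ≥ β → β-cutoff, skip 1
E [α=-∞,β=2]: v=-5
B [α=-∞,β=+∞]: v=-5
G [α=-5,β=+∞]: v=1
H [α=-5,β=1]: v=5
I [α=-5,β=1]: v=5 after child 1 ≥ β → β-cutoff, skip 1
F [α=-5,β=+∞]: v=1
Root [α=-∞,β=+∞]: v=1
Leaves evaluated: 12 of 14.

12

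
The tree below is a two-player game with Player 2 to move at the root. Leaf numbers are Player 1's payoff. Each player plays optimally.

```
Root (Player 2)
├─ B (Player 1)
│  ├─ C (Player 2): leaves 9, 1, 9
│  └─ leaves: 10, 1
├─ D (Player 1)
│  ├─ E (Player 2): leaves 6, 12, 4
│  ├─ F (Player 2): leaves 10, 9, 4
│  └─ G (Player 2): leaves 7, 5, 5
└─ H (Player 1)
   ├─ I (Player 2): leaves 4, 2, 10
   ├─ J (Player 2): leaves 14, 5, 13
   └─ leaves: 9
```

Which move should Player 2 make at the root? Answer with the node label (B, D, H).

D

C (Player 2): min(9, 1, 9) = 1
B (Player 1): max(1, 10, 1) = 10
E (Player 2): min(6, 12, 4) = 4
F (Player 2): min(10, 9, 4) = 4
G (Player 2): min(7, 5, 5) = 5
D (Player 1): max(4, 4, 5) = 5
I (Player 2): min(4, 2, 10) = 2
J (Player 2): min(14, 5, 13) = 5
H (Player 1): max(2, 5, 9) = 9
Root (Player 2): min(10, 5, 9) = 5
Player 2 picks the child with the lowest value: D (value 5).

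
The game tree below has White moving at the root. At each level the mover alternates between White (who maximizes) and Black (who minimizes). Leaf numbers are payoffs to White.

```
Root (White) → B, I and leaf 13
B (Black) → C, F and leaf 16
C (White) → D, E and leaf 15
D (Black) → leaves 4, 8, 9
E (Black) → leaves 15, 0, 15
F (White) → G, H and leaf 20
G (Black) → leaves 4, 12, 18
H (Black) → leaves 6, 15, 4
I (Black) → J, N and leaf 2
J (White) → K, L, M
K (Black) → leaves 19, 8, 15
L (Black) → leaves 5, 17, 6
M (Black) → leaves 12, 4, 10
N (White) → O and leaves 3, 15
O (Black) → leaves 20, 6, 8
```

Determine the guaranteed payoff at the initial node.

D (Black): min(4, 8, 9) = 4
E (Black): min(15, 0, 15) = 0
C (White): max(4, 0, 15) = 15
G (Black): min(4, 12, 18) = 4
H (Black): min(6, 15, 4) = 4
F (White): max(4, 4, 20) = 20
B (Black): min(15, 20, 16) = 15
K (Black): min(19, 8, 15) = 8
L (Black): min(5, 17, 6) = 5
M (Black): min(12, 4, 10) = 4
J (White): max(8, 5, 4) = 8
O (Black): min(20, 6, 8) = 6
N (White): max(6, 3, 15) = 15
I (Black): min(8, 15, 2) = 2
Root (White): max(15, 2, 13) = 15

15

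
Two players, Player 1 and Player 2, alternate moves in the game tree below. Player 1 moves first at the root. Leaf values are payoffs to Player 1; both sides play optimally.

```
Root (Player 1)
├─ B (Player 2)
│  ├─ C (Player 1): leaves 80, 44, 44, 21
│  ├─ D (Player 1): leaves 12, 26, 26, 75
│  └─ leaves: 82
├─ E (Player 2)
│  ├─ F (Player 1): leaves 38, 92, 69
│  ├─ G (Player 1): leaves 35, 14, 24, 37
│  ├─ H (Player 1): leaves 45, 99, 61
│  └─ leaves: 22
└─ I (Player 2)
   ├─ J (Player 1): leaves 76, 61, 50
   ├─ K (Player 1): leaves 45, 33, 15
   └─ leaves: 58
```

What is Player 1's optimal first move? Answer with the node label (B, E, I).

C (Player 1): max(80, 44, 44, 21) = 80
D (Player 1): max(12, 26, 26, 75) = 75
B (Player 2): min(80, 75, 82) = 75
F (Player 1): max(38, 92, 69) = 92
G (Player 1): max(35, 14, 24, 37) = 37
H (Player 1): max(45, 99, 61) = 99
E (Player 2): min(92, 37, 99, 22) = 22
J (Player 1): max(76, 61, 50) = 76
K (Player 1): max(45, 33, 15) = 45
I (Player 2): min(76, 45, 58) = 45
Root (Player 1): max(75, 22, 45) = 75
Player 1 picks the child with the highest value: B (value 75).

B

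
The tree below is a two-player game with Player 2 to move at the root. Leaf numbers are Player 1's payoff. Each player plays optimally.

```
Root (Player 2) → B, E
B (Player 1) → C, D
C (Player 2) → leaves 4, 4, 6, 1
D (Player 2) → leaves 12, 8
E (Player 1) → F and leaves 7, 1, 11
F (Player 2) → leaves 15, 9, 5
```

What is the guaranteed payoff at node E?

11

F: min(15, 9, 5) = 5
E: max(5, 7, 1, 11) = 11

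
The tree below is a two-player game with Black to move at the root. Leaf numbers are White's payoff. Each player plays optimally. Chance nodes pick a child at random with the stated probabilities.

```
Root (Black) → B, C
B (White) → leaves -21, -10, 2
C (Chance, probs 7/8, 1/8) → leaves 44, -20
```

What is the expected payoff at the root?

B (White): max(-21, -10, 2) = 2
C (Chance): 7/8·44 + 1/8·-20 = 36
Root (Black): min(2, 36) = 2

2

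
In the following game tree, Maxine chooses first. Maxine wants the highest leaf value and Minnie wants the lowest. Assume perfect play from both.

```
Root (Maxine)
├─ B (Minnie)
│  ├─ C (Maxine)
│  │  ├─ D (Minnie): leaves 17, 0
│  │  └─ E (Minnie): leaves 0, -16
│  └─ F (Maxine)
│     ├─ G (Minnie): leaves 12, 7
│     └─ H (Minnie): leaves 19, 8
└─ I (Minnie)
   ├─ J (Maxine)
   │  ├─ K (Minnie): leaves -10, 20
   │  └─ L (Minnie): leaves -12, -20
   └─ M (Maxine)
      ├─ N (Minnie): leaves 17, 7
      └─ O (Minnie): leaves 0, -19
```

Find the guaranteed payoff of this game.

0

D (Minnie): min(17, 0) = 0
E (Minnie): min(0, -16) = -16
C (Maxine): max(0, -16) = 0
G (Minnie): min(12, 7) = 7
H (Minnie): min(19, 8) = 8
F (Maxine): max(7, 8) = 8
B (Minnie): min(0, 8) = 0
K (Minnie): min(-10, 20) = -10
L (Minnie): min(-12, -20) = -20
J (Maxine): max(-10, -20) = -10
N (Minnie): min(17, 7) = 7
O (Minnie): min(0, -19) = -19
M (Maxine): max(7, -19) = 7
I (Minnie): min(-10, 7) = -10
Root (Maxine): max(0, -10) = 0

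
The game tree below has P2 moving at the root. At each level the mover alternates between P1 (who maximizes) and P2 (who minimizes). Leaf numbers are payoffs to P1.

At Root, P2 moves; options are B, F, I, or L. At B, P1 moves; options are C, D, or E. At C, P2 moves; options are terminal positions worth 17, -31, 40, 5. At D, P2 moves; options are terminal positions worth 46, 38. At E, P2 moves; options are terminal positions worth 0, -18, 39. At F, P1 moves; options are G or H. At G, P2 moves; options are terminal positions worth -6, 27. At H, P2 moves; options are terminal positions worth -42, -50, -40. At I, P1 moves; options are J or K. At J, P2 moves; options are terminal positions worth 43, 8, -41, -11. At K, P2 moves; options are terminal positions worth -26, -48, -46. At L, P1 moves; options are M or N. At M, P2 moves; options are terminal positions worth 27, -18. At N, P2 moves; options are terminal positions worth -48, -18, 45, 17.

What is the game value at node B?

38

C: min(17, -31, 40, 5) = -31
D: min(46, 38) = 38
E: min(0, -18, 39) = -18
B: max(-31, 38, -18) = 38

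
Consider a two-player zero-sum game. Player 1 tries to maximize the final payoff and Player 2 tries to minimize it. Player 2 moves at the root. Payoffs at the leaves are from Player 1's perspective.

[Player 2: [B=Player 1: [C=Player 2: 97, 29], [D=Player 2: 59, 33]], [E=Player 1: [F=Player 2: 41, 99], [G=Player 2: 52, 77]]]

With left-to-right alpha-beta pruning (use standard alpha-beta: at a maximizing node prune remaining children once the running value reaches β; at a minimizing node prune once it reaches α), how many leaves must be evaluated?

C [α=-∞,β=+∞]: v=29
D [α=29,β=+∞]: v=33
B [α=-∞,β=+∞]: v=33
F [α=-∞,β=33]: v=41
E [α=-∞,β=33]: v=41 after child 1 ≥ β → β-cutoff, skip 1
Root [α=-∞,β=+∞]: v=33
Leaves evaluated: 6 of 8.

6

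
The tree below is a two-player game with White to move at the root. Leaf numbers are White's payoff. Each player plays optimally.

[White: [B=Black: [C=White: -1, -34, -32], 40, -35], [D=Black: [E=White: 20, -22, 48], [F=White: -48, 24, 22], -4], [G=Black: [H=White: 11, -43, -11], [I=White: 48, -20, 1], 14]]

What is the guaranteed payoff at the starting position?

11

C (White): max(-1, -34, -32) = -1
B (Black): min(-1, 40, -35) = -35
E (White): max(20, -22, 48) = 48
F (White): max(-48, 24, 22) = 24
D (Black): min(48, 24, -4) = -4
H (White): max(11, -43, -11) = 11
I (White): max(48, -20, 1) = 48
G (Black): min(11, 48, 14) = 11
Root (White): max(-35, -4, 11) = 11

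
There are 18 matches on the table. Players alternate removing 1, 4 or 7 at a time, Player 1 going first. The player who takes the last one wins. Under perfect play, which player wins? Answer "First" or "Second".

Positions where the player to move wins (W) vs loses (L):
i:   0  1  2  3  4  5  6  7  8  9 10 11 12 13 14 15 16 17 18
     L  W  L  W  W  L  W  W  L  W  L  W  W  L  W  W  L  W  L
Position 18 is L, so the second player wins.

Second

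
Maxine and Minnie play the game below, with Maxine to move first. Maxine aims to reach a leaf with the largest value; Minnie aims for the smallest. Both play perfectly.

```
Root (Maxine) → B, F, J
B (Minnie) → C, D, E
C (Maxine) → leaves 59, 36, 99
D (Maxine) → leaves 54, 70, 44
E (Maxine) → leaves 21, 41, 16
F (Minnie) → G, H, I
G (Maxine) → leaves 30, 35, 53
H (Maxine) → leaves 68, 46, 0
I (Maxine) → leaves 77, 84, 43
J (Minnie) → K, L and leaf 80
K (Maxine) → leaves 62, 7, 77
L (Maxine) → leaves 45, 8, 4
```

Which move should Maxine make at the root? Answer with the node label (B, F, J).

F

C (Maxine): max(59, 36, 99) = 99
D (Maxine): max(54, 70, 44) = 70
E (Maxine): max(21, 41, 16) = 41
B (Minnie): min(99, 70, 41) = 41
G (Maxine): max(30, 35, 53) = 53
H (Maxine): max(68, 46, 0) = 68
I (Maxine): max(77, 84, 43) = 84
F (Minnie): min(53, 68, 84) = 53
K (Maxine): max(62, 7, 77) = 77
L (Maxine): max(45, 8, 4) = 45
J (Minnie): min(77, 45, 80) = 45
Root (Maxine): max(41, 53, 45) = 53
Maxine picks the child with the highest value: F (value 53).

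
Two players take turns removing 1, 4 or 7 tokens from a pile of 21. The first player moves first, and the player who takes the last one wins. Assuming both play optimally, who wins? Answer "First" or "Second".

W/L table (W = player to move can force a win):
i:   0  1  2  3  4  5  6  7  8  9 10 11 12 13 14 15 16 17 18 19 20 21
     L  W  L  W  W  L  W  W  L  W  L  W  W  L  W  W  L  W  L  W  W  L
Position 21 is L, so the second player wins.

Second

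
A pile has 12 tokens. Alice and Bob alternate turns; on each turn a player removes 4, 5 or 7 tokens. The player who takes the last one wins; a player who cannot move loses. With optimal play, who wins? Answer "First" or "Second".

Second

W/L table (W = player to move can force a win):
i:   0  1  2  3  4  5  6  7  8  9 10 11 12
     L  L  L  L  W  W  W  W  W  W  W  L  L
Position 12 is L, so the second player wins.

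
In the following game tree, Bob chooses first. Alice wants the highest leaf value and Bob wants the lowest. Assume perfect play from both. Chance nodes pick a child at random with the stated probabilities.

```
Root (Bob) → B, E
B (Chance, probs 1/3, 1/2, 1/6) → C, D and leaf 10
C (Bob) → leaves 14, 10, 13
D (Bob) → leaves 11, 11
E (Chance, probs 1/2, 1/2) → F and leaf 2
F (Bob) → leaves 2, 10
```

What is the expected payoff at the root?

2

C (Bob): min(14, 10, 13) = 10
D (Bob): min(11, 11) = 11
B (Chance): 1/3·10 + 1/2·11 + 1/6·10 = 10.5
F (Bob): min(2, 10) = 2
E (Chance): 1/2·2 + 1/2·2 = 2
Root (Bob): min(10.5, 2) = 2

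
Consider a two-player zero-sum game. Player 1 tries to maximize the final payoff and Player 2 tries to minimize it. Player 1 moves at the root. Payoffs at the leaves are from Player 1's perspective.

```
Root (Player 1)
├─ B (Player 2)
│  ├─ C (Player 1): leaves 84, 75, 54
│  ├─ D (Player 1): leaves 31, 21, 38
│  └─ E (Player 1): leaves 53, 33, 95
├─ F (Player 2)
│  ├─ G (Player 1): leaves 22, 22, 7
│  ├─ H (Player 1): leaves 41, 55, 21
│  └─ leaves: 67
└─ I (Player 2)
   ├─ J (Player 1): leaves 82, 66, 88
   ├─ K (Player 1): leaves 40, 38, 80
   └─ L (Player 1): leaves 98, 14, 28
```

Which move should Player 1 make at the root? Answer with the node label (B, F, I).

C (Player 1): max(84, 75, 54) = 84
D (Player 1): max(31, 21, 38) = 38
E (Player 1): max(53, 33, 95) = 95
B (Player 2): min(84, 38, 95) = 38
G (Player 1): max(22, 22, 7) = 22
H (Player 1): max(41, 55, 21) = 55
F (Player 2): min(22, 55, 67) = 22
J (Player 1): max(82, 66, 88) = 88
K (Player 1): max(40, 38, 80) = 80
L (Player 1): max(98, 14, 28) = 98
I (Player 2): min(88, 80, 98) = 80
Root (Player 1): max(38, 22, 80) = 80
Player 1 picks the child with the highest value: I (value 80).

I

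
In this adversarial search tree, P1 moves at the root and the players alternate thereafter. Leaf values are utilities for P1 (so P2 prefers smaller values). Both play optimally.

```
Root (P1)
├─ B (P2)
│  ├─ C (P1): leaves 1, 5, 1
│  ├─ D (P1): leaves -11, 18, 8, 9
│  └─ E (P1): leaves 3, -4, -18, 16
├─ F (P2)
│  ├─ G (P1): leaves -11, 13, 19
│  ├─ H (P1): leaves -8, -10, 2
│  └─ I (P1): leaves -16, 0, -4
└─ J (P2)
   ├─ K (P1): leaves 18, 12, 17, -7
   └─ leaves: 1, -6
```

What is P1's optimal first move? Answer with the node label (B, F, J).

C (P1): max(1, 5, 1) = 5
D (P1): max(-11, 18, 8, 9) = 18
E (P1): max(3, -4, -18, 16) = 16
B (P2): min(5, 18, 16) = 5
G (P1): max(-11, 13, 19) = 19
H (P1): max(-8, -10, 2) = 2
I (P1): max(-16, 0, -4) = 0
F (P2): min(19, 2, 0) = 0
K (P1): max(18, 12, 17, -7) = 18
J (P2): min(18, 1, -6) = -6
Root (P1): max(5, 0, -6) = 5
P1 picks the child with the highest value: B (value 5).

B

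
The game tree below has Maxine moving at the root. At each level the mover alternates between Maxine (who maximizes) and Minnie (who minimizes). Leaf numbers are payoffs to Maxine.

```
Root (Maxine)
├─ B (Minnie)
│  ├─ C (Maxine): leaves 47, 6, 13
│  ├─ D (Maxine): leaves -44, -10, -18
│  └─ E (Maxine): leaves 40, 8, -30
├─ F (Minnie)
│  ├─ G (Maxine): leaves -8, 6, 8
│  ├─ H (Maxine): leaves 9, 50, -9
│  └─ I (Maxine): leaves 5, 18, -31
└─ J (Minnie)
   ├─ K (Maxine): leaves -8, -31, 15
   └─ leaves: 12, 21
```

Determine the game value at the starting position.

C (Maxine): max(47, 6, 13) = 47
D (Maxine): max(-44, -10, -18) = -10
E (Maxine): max(40, 8, -30) = 40
B (Minnie): min(47, -10, 40) = -10
G (Maxine): max(-8, 6, 8) = 8
H (Maxine): max(9, 50, -9) = 50
I (Maxine): max(5, 18, -31) = 18
F (Minnie): min(8, 50, 18) = 8
K (Maxine): max(-8, -31, 15) = 15
J (Minnie): min(15, 12, 21) = 12
Root (Maxine): max(-10, 8, 12) = 12

12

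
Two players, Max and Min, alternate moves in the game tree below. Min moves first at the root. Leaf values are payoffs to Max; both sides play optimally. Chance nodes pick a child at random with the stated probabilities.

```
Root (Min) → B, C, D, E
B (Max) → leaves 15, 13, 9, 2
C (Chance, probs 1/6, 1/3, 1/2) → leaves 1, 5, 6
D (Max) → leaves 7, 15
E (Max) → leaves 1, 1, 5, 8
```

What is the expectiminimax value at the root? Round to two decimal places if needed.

4.83

B (Max): max(15, 13, 9, 2) = 15
C (Chance): 1/6·1 + 1/3·5 + 1/2·6 = 4.83
D (Max): max(7, 15) = 15
E (Max): max(1, 1, 5, 8) = 8
Root (Min): min(15, 4.83, 15, 8) = 4.83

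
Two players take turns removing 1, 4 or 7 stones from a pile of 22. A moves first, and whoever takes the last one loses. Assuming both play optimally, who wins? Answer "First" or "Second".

Compute winning (W) and losing (L) positions by backward induction:
i:   0  1  2  3  4  5  6  7  8  9 10 11 12 13 14 15 16 17 18 19 20 21 22
     W  L  W  L  W  W  L  W  W  L  W  L  W  W  L  W  W  L  W  L  W  W  L
Position 22 is L, so the second player wins.

Second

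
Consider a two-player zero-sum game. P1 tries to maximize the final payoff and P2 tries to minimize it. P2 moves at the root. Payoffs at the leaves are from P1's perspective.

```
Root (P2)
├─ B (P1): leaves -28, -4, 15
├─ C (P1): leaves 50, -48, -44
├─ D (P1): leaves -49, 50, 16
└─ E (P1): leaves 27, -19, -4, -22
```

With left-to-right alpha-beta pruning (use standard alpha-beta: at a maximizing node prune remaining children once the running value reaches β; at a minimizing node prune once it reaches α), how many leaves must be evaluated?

7

B [α=-∞,β=+∞]: v=15
C [α=-∞,β=15]: v=50 after child 1 ≥ β → β-cutoff, skip 2
D [α=-∞,β=15]: v=50 after child 2 ≥ β → β-cutoff, skip 1
E [α=-∞,β=15]: v=27 after child 1 ≥ β → β-cutoff, skip 3
Root [α=-∞,β=+∞]: v=15
Leaves evaluated: 7 of 13.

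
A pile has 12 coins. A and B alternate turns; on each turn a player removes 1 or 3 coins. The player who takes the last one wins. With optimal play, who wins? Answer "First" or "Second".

Second

Mark each pile size as W (mover wins) or L (mover loses):
i:   0  1  2  3  4  5  6  7  8  9 10 11 12
     L  W  L  W  L  W  L  W  L  W  L  W  L
Position 12 is L, so the second player wins.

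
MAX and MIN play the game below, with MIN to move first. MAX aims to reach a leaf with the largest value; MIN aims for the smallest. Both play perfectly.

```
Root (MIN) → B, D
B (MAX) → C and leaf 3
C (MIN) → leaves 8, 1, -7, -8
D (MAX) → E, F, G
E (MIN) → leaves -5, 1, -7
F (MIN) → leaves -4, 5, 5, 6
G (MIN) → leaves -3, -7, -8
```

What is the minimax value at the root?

C (MIN): min(8, 1, -7, -8) = -8
B (MAX): max(-8, 3) = 3
E (MIN): min(-5, 1, -7) = -7
F (MIN): min(-4, 5, 5, 6) = -4
G (MIN): min(-3, -7, -8) = -8
D (MAX): max(-7, -4, -8) = -4
Root (MIN): min(3, -4) = -4

-4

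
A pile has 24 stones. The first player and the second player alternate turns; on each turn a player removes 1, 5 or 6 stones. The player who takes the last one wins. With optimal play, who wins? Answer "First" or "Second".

Second

Compute winning (W) and losing (L) positions by backward induction:
i:   0  1  2  3  4  5  6  7  8  9 10 11 12 13 14 15 16 17 18 19 20 21 22 23 24
     L  W  L  W  L  W  W  W  W  W  W  L  W  L  W  L  W  W  W  W  W  W  L  W  L
Position 24 is L, so the second player wins.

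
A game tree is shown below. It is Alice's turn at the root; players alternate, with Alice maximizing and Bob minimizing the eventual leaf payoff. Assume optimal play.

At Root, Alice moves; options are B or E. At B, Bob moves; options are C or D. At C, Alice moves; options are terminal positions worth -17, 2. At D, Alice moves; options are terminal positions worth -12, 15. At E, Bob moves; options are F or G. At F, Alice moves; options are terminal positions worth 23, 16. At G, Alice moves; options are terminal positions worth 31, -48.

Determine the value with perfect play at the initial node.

23

C (Alice): max(-17, 2) = 2
D (Alice): max(-12, 15) = 15
B (Bob): min(2, 15) = 2
F (Alice): max(23, 16) = 23
G (Alice): max(31, -48) = 31
E (Bob): min(23, 31) = 23
Root (Alice): max(2, 23) = 23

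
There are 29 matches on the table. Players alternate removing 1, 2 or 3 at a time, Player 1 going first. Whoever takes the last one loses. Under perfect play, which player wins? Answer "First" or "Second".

Second

W/L table (W = player to move can force a win):
i:   0  1  2  3  4  5  6  7  8  9 10 11 12 13 14 15 16 17 18 19 20 21 22 23 24 25 26 27 28 29
     W  L  W  W  W  L  W  W  W  L  W  W  W  L  W  W  W  L  W  W  W  L  W  W  W  L  W  W  W  L
Position 29 is L, so the second player wins.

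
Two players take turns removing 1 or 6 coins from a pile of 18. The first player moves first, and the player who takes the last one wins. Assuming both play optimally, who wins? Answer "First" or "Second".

Second

W/L table (W = player to move can force a win):
i:   0  1  2  3  4  5  6  7  8  9 10 11 12 13 14 15 16 17 18
     L  W  L  W  L  W  W  L  W  L  W  L  W  W  L  W  L  W  L
Position 18 is L, so the second player wins.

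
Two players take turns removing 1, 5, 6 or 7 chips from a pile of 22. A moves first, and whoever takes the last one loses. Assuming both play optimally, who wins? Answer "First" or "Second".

W/L table (W = player to move can force a win):
i:   0  1  2  3  4  5  6  7  8  9 10 11 12 13 14 15 16 17 18 19 20 21 22
     W  L  W  L  W  L  W  W  W  W  W  W  W  L  W  L  W  L  W  W  W  W  W
Position 22 is W, so the first player wins.

First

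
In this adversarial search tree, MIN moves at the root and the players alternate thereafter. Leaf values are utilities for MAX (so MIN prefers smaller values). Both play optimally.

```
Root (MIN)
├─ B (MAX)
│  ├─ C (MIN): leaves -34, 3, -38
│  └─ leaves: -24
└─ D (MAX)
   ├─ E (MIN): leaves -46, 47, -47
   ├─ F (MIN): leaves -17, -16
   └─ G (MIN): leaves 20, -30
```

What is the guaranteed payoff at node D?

E: min(-46, 47, -47) = -47
F: min(-17, -16) = -17
G: min(20, -30) = -30
D: max(-47, -17, -30) = -17

-17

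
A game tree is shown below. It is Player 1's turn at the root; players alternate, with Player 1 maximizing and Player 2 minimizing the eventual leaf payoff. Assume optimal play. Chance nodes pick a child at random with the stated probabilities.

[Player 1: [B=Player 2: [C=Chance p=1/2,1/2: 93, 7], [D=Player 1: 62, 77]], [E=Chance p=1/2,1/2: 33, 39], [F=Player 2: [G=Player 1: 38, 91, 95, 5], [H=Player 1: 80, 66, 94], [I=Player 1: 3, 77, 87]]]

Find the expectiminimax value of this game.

C (Chance): 1/2·93 + 1/2·7 = 50
D (Player 1): max(62, 77) = 77
B (Player 2): min(50, 77) = 50
E (Chance): 1/2·33 + 1/2·39 = 36
G (Player 1): max(38, 91, 95, 5) = 95
H (Player 1): max(80, 66, 94) = 94
I (Player 1): max(3, 77, 87) = 87
F (Player 2): min(95, 94, 87) = 87
Root (Player 1): max(50, 36, 87) = 87

87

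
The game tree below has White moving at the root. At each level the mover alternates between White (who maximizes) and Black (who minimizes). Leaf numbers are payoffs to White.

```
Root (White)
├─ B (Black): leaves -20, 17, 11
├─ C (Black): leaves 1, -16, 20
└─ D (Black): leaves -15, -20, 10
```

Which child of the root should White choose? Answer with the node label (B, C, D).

C

B (Black): min(-20, 17, 11) = -20
C (Black): min(1, -16, 20) = -16
D (Black): min(-15, -20, 10) = -20
Root (White): max(-20, -16, -20) = -16
White picks the child with the highest value: C (value -16).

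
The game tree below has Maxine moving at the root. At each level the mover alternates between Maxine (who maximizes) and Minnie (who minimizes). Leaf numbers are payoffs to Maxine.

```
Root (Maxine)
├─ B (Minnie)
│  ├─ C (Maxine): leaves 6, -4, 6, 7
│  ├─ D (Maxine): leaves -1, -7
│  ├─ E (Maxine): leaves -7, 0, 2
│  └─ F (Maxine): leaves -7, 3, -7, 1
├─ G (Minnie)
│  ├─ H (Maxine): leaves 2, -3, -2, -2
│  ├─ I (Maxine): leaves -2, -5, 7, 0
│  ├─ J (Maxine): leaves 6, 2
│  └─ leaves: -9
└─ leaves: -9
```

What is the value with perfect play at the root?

-1

C (Maxine): max(6, -4, 6, 7) = 7
D (Maxine): max(-1, -7) = -1
E (Maxine): max(-7, 0, 2) = 2
F (Maxine): max(-7, 3, -7, 1) = 3
B (Minnie): min(7, -1, 2, 3) = -1
H (Maxine): max(2, -3, -2, -2) = 2
I (Maxine): max(-2, -5, 7, 0) = 7
J (Maxine): max(6, 2) = 6
G (Minnie): min(2, 7, 6, -9) = -9
Root (Maxine): max(-1, -9, -9) = -1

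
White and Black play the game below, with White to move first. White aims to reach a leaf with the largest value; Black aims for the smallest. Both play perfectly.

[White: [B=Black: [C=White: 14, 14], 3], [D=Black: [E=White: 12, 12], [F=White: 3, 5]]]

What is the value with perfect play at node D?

E: max(12, 12) = 12
F: max(3, 5) = 5
D: min(12, 5) = 5

5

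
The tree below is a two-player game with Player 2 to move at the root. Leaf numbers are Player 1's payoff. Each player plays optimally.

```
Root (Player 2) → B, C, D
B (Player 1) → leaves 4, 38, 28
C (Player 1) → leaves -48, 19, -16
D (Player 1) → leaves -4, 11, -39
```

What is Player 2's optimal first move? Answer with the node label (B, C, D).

D

B (Player 1): max(4, 38, 28) = 38
C (Player 1): max(-48, 19, -16) = 19
D (Player 1): max(-4, 11, -39) = 11
Root (Player 2): min(38, 19, 11) = 11
Player 2 picks the child with the lowest value: D (value 11).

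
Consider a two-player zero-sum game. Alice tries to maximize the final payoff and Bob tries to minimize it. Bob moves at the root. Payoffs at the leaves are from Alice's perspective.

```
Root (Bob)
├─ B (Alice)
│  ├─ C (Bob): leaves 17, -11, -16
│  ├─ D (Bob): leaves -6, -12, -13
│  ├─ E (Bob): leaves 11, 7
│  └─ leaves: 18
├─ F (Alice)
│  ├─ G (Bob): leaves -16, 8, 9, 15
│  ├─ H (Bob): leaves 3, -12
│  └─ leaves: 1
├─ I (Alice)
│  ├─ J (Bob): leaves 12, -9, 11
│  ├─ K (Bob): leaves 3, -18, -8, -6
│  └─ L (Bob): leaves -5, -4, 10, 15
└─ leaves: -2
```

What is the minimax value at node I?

-5

J: min(12, -9, 11) = -9
K: min(3, -18, -8, -6) = -18
L: min(-5, -4, 10, 15) = -5
I: max(-9, -18, -5) = -5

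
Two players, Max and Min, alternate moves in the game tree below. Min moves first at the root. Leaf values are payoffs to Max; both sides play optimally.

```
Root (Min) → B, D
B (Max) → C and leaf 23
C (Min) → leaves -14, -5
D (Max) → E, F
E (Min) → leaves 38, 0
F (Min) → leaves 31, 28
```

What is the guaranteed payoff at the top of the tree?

C (Min): min(-14, -5) = -14
B (Max): max(-14, 23) = 23
E (Min): min(38, 0) = 0
F (Min): min(31, 28) = 28
D (Max): max(0, 28) = 28
Root (Min): min(23, 28) = 23

23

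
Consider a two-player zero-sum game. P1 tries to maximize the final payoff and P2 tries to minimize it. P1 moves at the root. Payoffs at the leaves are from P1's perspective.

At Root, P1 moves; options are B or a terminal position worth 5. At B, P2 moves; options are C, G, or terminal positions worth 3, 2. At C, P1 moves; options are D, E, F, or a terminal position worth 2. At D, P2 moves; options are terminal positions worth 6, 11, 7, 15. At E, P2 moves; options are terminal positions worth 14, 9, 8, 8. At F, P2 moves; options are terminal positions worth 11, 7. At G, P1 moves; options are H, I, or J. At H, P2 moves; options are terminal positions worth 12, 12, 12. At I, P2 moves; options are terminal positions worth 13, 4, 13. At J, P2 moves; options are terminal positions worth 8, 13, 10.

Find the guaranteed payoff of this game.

5

D (P2): min(6, 11, 7, 15) = 6
E (P2): min(14, 9, 8, 8) = 8
F (P2): min(11, 7) = 7
C (P1): max(6, 8, 7, 2) = 8
H (P2): min(12, 12, 12) = 12
I (P2): min(13, 4, 13) = 4
J (P2): min(8, 13, 10) = 8
G (P1): max(12, 4, 8) = 12
B (P2): min(8, 12, 3, 2) = 2
Root (P1): max(2, 5) = 5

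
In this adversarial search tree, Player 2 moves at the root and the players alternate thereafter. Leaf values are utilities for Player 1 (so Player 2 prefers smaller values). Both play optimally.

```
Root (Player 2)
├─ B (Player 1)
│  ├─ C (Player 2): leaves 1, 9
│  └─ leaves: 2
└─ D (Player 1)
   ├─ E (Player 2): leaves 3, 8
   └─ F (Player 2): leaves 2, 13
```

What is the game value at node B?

C: min(1, 9) = 1
B: max(1, 2) = 2

2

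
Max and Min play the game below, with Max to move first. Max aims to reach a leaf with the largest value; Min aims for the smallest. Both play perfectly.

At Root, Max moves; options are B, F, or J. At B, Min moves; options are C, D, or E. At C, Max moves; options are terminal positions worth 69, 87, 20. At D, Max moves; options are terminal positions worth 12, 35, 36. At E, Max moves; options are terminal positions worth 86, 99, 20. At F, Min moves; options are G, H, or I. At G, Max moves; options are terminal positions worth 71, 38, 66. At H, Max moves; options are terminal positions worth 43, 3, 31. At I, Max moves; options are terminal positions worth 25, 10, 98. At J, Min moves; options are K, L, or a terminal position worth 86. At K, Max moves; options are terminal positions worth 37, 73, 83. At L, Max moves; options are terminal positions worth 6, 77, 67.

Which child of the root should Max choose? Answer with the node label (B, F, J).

C (Max): max(69, 87, 20) = 87
D (Max): max(12, 35, 36) = 36
E (Max): max(86, 99, 20) = 99
B (Min): min(87, 36, 99) = 36
G (Max): max(71, 38, 66) = 71
H (Max): max(43, 3, 31) = 43
I (Max): max(25, 10, 98) = 98
F (Min): min(71, 43, 98) = 43
K (Max): max(37, 73, 83) = 83
L (Max): max(6, 77, 67) = 77
J (Min): min(83, 77, 86) = 77
Root (Max): max(36, 43, 77) = 77
Max picks the child with the highest value: J (value 77).

J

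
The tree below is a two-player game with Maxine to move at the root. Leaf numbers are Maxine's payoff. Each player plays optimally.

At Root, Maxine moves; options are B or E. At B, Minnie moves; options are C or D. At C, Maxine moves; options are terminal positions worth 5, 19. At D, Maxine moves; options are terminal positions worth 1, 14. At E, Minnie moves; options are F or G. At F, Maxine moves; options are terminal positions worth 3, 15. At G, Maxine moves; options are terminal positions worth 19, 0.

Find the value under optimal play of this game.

15

C (Maxine): max(5, 19) = 19
D (Maxine): max(1, 14) = 14
B (Minnie): min(19, 14) = 14
F (Maxine): max(3, 15) = 15
G (Maxine): max(19, 0) = 19
E (Minnie): min(15, 19) = 15
Root (Maxine): max(14, 15) = 15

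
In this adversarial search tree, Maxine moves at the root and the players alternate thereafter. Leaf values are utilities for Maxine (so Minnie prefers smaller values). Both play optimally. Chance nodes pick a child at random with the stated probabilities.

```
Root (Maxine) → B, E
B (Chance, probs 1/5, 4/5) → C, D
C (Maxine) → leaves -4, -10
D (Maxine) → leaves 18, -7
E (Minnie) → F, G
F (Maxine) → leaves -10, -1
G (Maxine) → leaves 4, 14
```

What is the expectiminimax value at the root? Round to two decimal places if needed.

C (Maxine): max(-4, -10) = -4
D (Maxine): max(18, -7) = 18
B (Chance): 1/5·-4 + 4/5·18 = 13.6
F (Maxine): max(-10, -1) = -1
G (Maxine): max(4, 14) = 14
E (Minnie): min(-1, 14) = -1
Root (Maxine): max(13.6, -1) = 13.6

13.6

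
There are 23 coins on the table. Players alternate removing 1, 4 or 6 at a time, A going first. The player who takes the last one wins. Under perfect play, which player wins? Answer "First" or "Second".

First

Mark each pile size as W (mover wins) or L (mover loses):
i:   0  1  2  3  4  5  6  7  8  9 10 11 12 13 14 15 16 17 18 19 20 21 22 23
     L  W  L  W  W  L  W  L  W  W  L  W  L  W  W  L  W  L  W  W  L  W  L  W
Position 23 is W, so the first player wins.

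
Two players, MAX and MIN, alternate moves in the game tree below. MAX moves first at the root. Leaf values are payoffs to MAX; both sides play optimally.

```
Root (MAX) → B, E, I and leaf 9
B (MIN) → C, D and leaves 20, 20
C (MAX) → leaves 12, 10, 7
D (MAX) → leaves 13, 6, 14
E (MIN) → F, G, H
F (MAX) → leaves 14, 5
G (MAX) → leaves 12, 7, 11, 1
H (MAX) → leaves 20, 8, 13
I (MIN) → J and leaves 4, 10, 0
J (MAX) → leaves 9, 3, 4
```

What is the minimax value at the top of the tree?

12

C (MAX): max(12, 10, 7) = 12
D (MAX): max(13, 6, 14) = 14
B (MIN): min(12, 14, 20, 20) = 12
F (MAX): max(14, 5) = 14
G (MAX): max(12, 7, 11, 1) = 12
H (MAX): max(20, 8, 13) = 20
E (MIN): min(14, 12, 20) = 12
J (MAX): max(9, 3, 4) = 9
I (MIN): min(9, 4, 10, 0) = 0
Root (MAX): max(12, 12, 0, 9) = 12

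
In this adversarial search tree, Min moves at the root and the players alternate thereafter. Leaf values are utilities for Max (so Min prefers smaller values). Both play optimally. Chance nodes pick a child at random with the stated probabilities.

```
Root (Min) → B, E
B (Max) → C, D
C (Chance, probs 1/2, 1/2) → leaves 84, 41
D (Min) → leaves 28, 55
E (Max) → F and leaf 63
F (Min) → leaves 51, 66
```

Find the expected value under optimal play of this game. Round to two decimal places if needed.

62.5

C (Chance): 1/2·84 + 1/2·41 = 62.5
D (Min): min(28, 55) = 28
B (Max): max(62.5, 28) = 62.5
F (Min): min(51, 66) = 51
E (Max): max(51, 63) = 63
Root (Min): min(62.5, 63) = 62.5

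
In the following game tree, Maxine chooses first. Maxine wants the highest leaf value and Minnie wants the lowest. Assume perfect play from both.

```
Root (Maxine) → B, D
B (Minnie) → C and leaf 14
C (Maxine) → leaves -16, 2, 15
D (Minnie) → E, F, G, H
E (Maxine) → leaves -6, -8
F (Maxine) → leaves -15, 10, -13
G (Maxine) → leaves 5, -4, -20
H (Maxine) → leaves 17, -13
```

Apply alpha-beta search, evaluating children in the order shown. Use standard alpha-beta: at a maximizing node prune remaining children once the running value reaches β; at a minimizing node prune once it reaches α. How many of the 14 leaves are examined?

C [α=-∞,β=+∞]: v=15
B [α=-∞,β=+∞]: v=14
E [α=14,β=+∞]: v=-6
D [α=14,β=+∞]: v=-6 after child 1 ≤ α → α-cutoff, skip 3
Root [α=-∞,β=+∞]: v=14
Leaves evaluated: 6 of 14.

6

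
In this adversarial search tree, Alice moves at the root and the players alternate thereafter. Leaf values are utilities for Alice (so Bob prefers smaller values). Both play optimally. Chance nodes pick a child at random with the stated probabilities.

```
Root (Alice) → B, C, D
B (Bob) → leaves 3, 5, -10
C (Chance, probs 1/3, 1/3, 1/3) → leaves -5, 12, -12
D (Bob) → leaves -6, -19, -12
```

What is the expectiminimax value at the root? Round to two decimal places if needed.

-1.67

B (Bob): min(3, 5, -10) = -10
C (Chance): 1/3·-5 + 1/3·12 + 1/3·-12 = -1.67
D (Bob): min(-6, -19, -12) = -19
Root (Alice): max(-10, -1.67, -19) = -1.67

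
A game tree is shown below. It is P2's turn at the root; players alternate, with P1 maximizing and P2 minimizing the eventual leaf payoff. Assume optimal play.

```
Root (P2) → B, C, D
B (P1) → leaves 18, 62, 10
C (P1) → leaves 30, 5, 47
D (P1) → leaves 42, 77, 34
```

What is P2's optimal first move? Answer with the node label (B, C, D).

B (P1): max(18, 62, 10) = 62
C (P1): max(30, 5, 47) = 47
D (P1): max(42, 77, 34) = 77
Root (P2): min(62, 47, 77) = 47
P2 picks the child with the lowest value: C (value 47).

C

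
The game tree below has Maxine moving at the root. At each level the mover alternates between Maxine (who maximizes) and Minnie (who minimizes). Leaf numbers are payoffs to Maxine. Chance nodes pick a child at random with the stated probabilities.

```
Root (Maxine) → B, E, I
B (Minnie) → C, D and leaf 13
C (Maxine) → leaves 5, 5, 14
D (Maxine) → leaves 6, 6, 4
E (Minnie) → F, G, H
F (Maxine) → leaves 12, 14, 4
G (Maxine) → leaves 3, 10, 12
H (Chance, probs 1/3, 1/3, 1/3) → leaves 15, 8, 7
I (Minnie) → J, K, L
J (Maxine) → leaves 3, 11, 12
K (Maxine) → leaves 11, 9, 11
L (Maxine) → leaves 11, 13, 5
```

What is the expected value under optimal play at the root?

C (Maxine): max(5, 5, 14) = 14
D (Maxine): max(6, 6, 4) = 6
B (Minnie): min(14, 6, 13) = 6
F (Maxine): max(12, 14, 4) = 14
G (Maxine): max(3, 10, 12) = 12
H (Chance): 1/3·15 + 1/3·8 + 1/3·7 = 10
E (Minnie): min(14, 12, 10) = 10
J (Maxine): max(3, 11, 12) = 12
K (Maxine): max(11, 9, 11) = 11
L (Maxine): max(11, 13, 5) = 13
I (Minnie): min(12, 11, 13) = 11
Root (Maxine): max(6, 10, 11) = 11

11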